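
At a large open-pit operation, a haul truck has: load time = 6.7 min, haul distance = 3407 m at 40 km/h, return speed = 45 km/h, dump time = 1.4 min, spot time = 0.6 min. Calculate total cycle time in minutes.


Convert haul speed to m/min: 40 * 1000/60 = 666.6666667 m/min
Haul time = 3407 / 666.6666667 = 5.1105 min
Convert return speed to m/min: 45 * 1000/60 = 750 m/min
Return time = 3407 / 750 = 4.542666667 min
Total cycle time:
= 6.7 + 5.1105 + 1.4 + 4.542666667 + 0.6
= 18.3532 min

18.3532 min


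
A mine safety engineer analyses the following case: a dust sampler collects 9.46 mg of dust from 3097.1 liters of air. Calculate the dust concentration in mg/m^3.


3.0545 mg/m^3

Convert liters to m^3: 1 m^3 = 1000 L
Concentration = mass / volume * 1000
= 9.46 / 3097.1 * 1000
= 0.003054470311 * 1000
= 3.0545 mg/m^3


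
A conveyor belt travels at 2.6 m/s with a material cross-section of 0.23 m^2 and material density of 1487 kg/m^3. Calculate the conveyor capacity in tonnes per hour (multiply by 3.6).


3201.2136 t/h

Volumetric flow = speed * area
= 2.6 * 0.23 = 0.598 m^3/s
Mass flow = volumetric * density
= 0.598 * 1487 = 889.226 kg/s
Convert to t/h: multiply by 3.6
Capacity = 889.226 * 3.6
= 3201.2136 t/h


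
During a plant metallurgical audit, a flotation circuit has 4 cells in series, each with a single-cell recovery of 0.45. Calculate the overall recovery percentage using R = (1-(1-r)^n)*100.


90.8494%

Complement of single-cell recovery:
1 - r = 1 - 0.45 = 0.55
Raise to power n:
(1 - r)^4 = 0.55^4 = 0.09150625
Overall recovery:
R = (1 - 0.09150625) * 100
= 90.8494%


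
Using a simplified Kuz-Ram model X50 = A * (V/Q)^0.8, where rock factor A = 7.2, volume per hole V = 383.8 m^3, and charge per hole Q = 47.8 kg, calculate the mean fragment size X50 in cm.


38.1131 cm

Compute V/Q:
V/Q = 383.8 / 47.8 = 8.029288703
Raise to the power 0.8:
(V/Q)^0.8 = 8.029288703^0.8 = 5.293484662
Multiply by A:
X50 = 7.2 * 5.293484662
= 38.1131 cm


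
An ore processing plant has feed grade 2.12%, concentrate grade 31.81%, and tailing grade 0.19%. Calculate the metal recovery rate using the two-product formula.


91.5848%

Using the two-product formula:
R = 100 * c * (f - t) / (f * (c - t))
Numerator = 100 * 31.81 * (2.12 - 0.19)
= 100 * 31.81 * 1.93
= 6139.33
Denominator = 2.12 * (31.81 - 0.19)
= 2.12 * 31.62
= 67.0344
R = 6139.33 / 67.0344
= 91.5848%


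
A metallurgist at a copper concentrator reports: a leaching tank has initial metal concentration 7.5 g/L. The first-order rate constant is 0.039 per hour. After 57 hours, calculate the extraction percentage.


89.1716%

Compute the exponent:
-k * t = -0.039 * 57 = -2.223
Remaining concentration:
C = 7.5 * exp(-2.223)
= 7.5 * 0.1082837698
= 0.8121282731 g/L
Extracted = 7.5 - 0.8121282731 = 6.687871727 g/L
Extraction % = 6.687871727 / 7.5 * 100
= 89.1716%


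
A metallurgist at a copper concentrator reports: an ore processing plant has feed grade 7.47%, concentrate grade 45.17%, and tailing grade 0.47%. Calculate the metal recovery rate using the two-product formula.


94.6935%

Using the two-product formula:
R = 100 * c * (f - t) / (f * (c - t))
Numerator = 100 * 45.17 * (7.47 - 0.47)
= 100 * 45.17 * 7.0
= 31619.0
Denominator = 7.47 * (45.17 - 0.47)
= 7.47 * 44.7
= 333.909
R = 31619.0 / 333.909
= 94.6935%


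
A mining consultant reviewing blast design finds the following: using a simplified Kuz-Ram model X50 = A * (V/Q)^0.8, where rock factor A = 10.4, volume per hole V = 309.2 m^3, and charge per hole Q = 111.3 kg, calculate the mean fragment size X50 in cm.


23.5521 cm

Compute V/Q:
V/Q = 309.2 / 111.3 = 2.778077269
Raise to the power 0.8:
(V/Q)^0.8 = 2.778077269^0.8 = 2.264620617
Multiply by A:
X50 = 10.4 * 2.264620617
= 23.5521 cm


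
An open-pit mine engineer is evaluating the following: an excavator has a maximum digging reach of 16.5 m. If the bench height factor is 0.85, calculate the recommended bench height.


14.025 m

Bench height = reach * factor
= 16.5 * 0.85
= 14.025 m


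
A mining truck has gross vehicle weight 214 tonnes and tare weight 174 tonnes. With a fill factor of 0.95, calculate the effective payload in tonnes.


Maximum payload = gross - tare
= 214 - 174 = 40 tonnes
Effective payload = max payload * fill factor
= 40 * 0.95
= 38.0 tonnes

38.0 tonnes


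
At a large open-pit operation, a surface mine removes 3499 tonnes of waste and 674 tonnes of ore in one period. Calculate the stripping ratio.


5.1914

Stripping ratio = waste tonnage / ore tonnage
= 3499 / 674
= 5.1914


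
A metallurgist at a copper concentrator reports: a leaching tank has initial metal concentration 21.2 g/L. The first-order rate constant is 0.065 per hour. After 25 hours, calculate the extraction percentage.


Compute the exponent:
-k * t = -0.065 * 25 = -1.625
Remaining concentration:
C = 21.2 * exp(-1.625)
= 21.2 * 0.1969116752
= 4.174527514 g/L
Extracted = 21.2 - 4.174527514 = 17.02547249 g/L
Extraction % = 17.02547249 / 21.2 * 100
= 80.3088%

80.3088%


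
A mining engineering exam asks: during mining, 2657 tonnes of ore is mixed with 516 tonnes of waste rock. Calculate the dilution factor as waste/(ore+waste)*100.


Total material = ore + waste
= 2657 + 516 = 3173 tonnes
Dilution = waste / total * 100
= 516 / 3173 * 100
= 0.1626221242 * 100
= 16.2622%

16.2622%


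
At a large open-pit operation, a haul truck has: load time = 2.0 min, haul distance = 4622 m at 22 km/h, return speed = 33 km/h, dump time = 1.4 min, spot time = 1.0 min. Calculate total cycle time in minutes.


25.4091 min

Convert haul speed to m/min: 22 * 1000/60 = 366.6666667 m/min
Haul time = 4622 / 366.6666667 = 12.60545455 min
Convert return speed to m/min: 33 * 1000/60 = 550 m/min
Return time = 4622 / 550 = 8.403636364 min
Total cycle time:
= 2.0 + 12.60545455 + 1.4 + 8.403636364 + 1.0
= 25.4091 min


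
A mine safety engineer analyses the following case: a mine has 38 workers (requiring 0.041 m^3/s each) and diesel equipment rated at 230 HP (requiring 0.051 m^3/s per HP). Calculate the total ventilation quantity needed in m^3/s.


13.288 m^3/s

Airflow for workers:
Q_people = 38 * 0.041 = 1.558 m^3/s
Airflow for diesel equipment:
Q_diesel = 230 * 0.051 = 11.73 m^3/s
Total ventilation:
Q_total = 1.558 + 11.73
= 13.288 m^3/s


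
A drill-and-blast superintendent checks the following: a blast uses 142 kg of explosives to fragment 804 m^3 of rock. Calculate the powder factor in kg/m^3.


Powder factor = explosive mass / rock volume
= 142 / 804
= 0.1766 kg/m^3

0.1766 kg/m^3


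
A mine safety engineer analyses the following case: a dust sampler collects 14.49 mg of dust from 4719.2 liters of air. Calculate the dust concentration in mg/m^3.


Convert liters to m^3: 1 m^3 = 1000 L
Concentration = mass / volume * 1000
= 14.49 / 4719.2 * 1000
= 0.003070435667 * 1000
= 3.0704 mg/m^3

3.0704 mg/m^3


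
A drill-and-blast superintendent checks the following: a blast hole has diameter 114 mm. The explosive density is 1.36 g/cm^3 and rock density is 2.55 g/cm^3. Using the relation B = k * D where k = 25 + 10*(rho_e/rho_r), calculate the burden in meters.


First, compute k:
rho_e / rho_r = 1.36 / 2.55 = 0.5333333333
k = 25 + 10 * 0.5333333333 = 30.33333333
Then, compute burden:
B = k * D / 1000 = 30.33333333 * 114 / 1000
= 3458 / 1000
= 3.458 m

3.458 m


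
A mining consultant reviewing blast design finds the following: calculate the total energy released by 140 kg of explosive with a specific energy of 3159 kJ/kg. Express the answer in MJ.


Energy = mass * specific_energy / 1000
= 140 * 3159 / 1000
= 442260 / 1000
= 442.26 MJ

442.26 MJ


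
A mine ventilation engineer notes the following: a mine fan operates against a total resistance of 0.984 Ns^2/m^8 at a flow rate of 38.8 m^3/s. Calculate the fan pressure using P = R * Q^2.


Compute Q^2:
Q^2 = 38.8^2 = 1505.44
Compute pressure:
P = R * Q^2 = 0.984 * 1505.44
= 1481.353 Pa

1481.353 Pa


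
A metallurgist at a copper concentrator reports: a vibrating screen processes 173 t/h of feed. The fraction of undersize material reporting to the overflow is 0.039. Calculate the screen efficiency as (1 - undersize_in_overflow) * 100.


96.1%

Screen efficiency = (1 - fraction of undersize in overflow) * 100
= (1 - 0.039) * 100
= 0.961 * 100
= 96.1%


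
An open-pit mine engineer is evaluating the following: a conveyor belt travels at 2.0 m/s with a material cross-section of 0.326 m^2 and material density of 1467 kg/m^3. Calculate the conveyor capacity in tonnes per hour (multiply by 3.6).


Volumetric flow = speed * area
= 2.0 * 0.326 = 0.652 m^3/s
Mass flow = volumetric * density
= 0.652 * 1467 = 956.484 kg/s
Convert to t/h: multiply by 3.6
Capacity = 956.484 * 3.6
= 3443.3424 t/h

3443.3424 t/h


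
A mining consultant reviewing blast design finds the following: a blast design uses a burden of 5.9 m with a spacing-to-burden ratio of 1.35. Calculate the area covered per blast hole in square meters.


First, find the spacing:
Spacing = burden * ratio = 5.9 * 1.35
= 7.965 m
Then, calculate the area:
Area = burden * spacing = 5.9 * 7.965
= 46.9935 m^2

46.9935 m^2


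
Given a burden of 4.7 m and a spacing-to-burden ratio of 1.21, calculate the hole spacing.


Spacing = burden * ratio
= 4.7 * 1.21
= 5.687 m

5.687 m


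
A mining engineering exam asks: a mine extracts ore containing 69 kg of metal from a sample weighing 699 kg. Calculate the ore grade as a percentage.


Ore grade = (metal mass / ore mass) * 100
= (69 / 699) * 100
= 0.09871244635 * 100
= 9.8712%

9.8712%


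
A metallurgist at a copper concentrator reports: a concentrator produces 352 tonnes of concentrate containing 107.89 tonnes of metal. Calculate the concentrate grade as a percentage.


Grade = (metal in concentrate / concentrate mass) * 100
= (107.89 / 352) * 100
= 0.3065056818 * 100
= 30.6506%

30.6506%


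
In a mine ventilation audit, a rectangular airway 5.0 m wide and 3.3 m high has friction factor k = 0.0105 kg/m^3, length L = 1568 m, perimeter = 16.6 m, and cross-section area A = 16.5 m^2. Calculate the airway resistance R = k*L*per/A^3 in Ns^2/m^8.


0.0608 Ns^2/m^8

Compute the numerator:
k * L * per = 0.0105 * 1568 * 16.6
= 273.3024
Compute the denominator:
A^3 = 16.5^3 = 4492.125
Resistance:
R = 273.3024 / 4492.125
= 0.0608 Ns^2/m^8


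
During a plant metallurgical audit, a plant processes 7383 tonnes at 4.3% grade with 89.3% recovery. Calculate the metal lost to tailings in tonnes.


33.9692 tonnes

Total metal in feed:
= 7383 * 4.3 / 100 = 317.469 tonnes
Metal recovered:
= 317.469 * 89.3 / 100 = 283.499817 tonnes
Metal lost to tailings:
= 317.469 - 283.499817
= 33.9692 tonnes


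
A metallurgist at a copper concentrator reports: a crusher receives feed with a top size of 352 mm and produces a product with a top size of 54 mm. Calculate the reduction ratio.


6.5185

Reduction ratio = feed size / product size
= 352 / 54
= 6.5185


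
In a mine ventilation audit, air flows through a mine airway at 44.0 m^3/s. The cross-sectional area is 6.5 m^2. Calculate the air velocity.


Velocity = flow rate / cross-sectional area
= 44.0 / 6.5
= 6.7692 m/s

6.7692 m/s


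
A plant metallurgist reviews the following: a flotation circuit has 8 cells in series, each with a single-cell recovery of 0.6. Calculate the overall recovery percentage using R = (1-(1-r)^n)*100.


99.9345%

Complement of single-cell recovery:
1 - r = 1 - 0.6 = 0.4
Raise to power n:
(1 - r)^8 = 0.4^8 = 0.00065536
Overall recovery:
R = (1 - 0.00065536) * 100
= 99.9345%


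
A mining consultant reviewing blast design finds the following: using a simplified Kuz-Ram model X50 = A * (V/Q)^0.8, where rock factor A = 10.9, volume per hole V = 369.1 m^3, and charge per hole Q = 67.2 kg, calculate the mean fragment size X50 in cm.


Compute V/Q:
V/Q = 369.1 / 67.2 = 5.492559524
Raise to the power 0.8:
(V/Q)^0.8 = 5.492559524^0.8 = 3.906787754
Multiply by A:
X50 = 10.9 * 3.906787754
= 42.584 cm

42.584 cm


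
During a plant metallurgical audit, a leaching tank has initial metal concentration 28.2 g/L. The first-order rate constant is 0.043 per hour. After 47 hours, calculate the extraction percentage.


86.7477%

Compute the exponent:
-k * t = -0.043 * 47 = -2.021
Remaining concentration:
C = 28.2 * exp(-2.021)
= 28.2 * 0.1325228759
= 3.737145101 g/L
Extracted = 28.2 - 3.737145101 = 24.4628549 g/L
Extraction % = 24.4628549 / 28.2 * 100
= 86.7477%


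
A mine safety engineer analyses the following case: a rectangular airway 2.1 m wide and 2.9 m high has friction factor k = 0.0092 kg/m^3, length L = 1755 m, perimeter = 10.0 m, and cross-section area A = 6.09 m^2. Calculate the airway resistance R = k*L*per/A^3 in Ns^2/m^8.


Compute the numerator:
k * L * per = 0.0092 * 1755 * 10.0
= 161.46
Compute the denominator:
A^3 = 6.09^3 = 225.866529
Resistance:
R = 161.46 / 225.866529
= 0.7148 Ns^2/m^8

0.7148 Ns^2/m^8


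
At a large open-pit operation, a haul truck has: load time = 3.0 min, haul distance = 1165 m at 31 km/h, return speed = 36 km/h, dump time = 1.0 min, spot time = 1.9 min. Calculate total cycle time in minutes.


10.0965 min

Convert haul speed to m/min: 31 * 1000/60 = 516.6666667 m/min
Haul time = 1165 / 516.6666667 = 2.25483871 min
Convert return speed to m/min: 36 * 1000/60 = 600 m/min
Return time = 1165 / 600 = 1.941666667 min
Total cycle time:
= 3.0 + 2.25483871 + 1.0 + 1.941666667 + 1.9
= 10.0965 min


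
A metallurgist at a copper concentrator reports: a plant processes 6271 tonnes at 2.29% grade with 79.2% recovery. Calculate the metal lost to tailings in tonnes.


Total metal in feed:
= 6271 * 2.29 / 100 = 143.6059 tonnes
Metal recovered:
= 143.6059 * 79.2 / 100 = 113.7358728 tonnes
Metal lost to tailings:
= 143.6059 - 113.7358728
= 29.87 tonnes

29.87 tonnes


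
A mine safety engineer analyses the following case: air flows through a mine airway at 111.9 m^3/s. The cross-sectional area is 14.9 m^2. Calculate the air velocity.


Velocity = flow rate / cross-sectional area
= 111.9 / 14.9
= 7.5101 m/s

7.5101 m/s


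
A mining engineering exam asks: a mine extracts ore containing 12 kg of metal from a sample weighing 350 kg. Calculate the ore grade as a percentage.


3.4286%

Ore grade = (metal mass / ore mass) * 100
= (12 / 350) * 100
= 0.03428571429 * 100
= 3.4286%


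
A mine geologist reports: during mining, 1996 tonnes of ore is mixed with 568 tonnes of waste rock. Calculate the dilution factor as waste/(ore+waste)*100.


Total material = ore + waste
= 1996 + 568 = 2564 tonnes
Dilution = waste / total * 100
= 568 / 2564 * 100
= 0.2215288612 * 100
= 22.1529%

22.1529%


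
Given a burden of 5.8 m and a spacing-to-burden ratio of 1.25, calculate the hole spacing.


Spacing = burden * ratio
= 5.8 * 1.25
= 7.25 m

7.25 m


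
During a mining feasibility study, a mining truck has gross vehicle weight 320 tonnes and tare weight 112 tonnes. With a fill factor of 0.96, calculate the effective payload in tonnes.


199.68 tonnes

Maximum payload = gross - tare
= 320 - 112 = 208 tonnes
Effective payload = max payload * fill factor
= 208 * 0.96
= 199.68 tonnes


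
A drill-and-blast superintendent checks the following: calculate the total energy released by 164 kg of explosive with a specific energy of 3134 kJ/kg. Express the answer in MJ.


513.976 MJ

Energy = mass * specific_energy / 1000
= 164 * 3134 / 1000
= 513976 / 1000
= 513.976 MJ


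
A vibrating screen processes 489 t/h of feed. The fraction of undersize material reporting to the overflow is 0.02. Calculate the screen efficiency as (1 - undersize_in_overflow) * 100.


98.0%

Screen efficiency = (1 - fraction of undersize in overflow) * 100
= (1 - 0.02) * 100
= 0.98 * 100
= 98.0%


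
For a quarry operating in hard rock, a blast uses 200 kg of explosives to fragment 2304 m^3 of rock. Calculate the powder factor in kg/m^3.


Powder factor = explosive mass / rock volume
= 200 / 2304
= 0.0868 kg/m^3

0.0868 kg/m^3


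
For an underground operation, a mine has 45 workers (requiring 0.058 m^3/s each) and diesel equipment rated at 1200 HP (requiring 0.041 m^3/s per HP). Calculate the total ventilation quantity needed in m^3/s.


51.81 m^3/s

Airflow for workers:
Q_people = 45 * 0.058 = 2.61 m^3/s
Airflow for diesel equipment:
Q_diesel = 1200 * 0.041 = 49.2 m^3/s
Total ventilation:
Q_total = 2.61 + 49.2
= 51.81 m^3/s


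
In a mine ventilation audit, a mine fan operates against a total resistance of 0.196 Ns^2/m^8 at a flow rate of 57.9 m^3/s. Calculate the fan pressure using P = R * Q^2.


657.0724 Pa

Compute Q^2:
Q^2 = 57.9^2 = 3352.41
Compute pressure:
P = R * Q^2 = 0.196 * 3352.41
= 657.0724 Pa


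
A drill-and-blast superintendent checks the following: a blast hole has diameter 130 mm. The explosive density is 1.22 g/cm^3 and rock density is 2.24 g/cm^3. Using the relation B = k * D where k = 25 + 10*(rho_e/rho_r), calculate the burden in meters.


First, compute k:
rho_e / rho_r = 1.22 / 2.24 = 0.5446428571
k = 25 + 10 * 0.5446428571 = 30.44642857
Then, compute burden:
B = k * D / 1000 = 30.44642857 * 130 / 1000
= 3958.035714 / 1000
= 3.958 m

3.958 m


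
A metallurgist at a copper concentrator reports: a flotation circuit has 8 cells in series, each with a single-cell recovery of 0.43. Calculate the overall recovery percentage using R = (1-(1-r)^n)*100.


98.8857%

Complement of single-cell recovery:
1 - r = 1 - 0.43 = 0.57
Raise to power n:
(1 - r)^8 = 0.57^8 = 0.01114291571
Overall recovery:
R = (1 - 0.01114291571) * 100
= 98.8857%


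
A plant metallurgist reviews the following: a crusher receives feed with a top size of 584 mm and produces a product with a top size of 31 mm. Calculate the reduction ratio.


Reduction ratio = feed size / product size
= 584 / 31
= 18.8387

18.8387


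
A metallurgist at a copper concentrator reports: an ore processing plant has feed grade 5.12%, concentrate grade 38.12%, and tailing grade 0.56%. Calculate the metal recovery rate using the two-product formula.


Using the two-product formula:
R = 100 * c * (f - t) / (f * (c - t))
Numerator = 100 * 38.12 * (5.12 - 0.56)
= 100 * 38.12 * 4.56
= 17382.72
Denominator = 5.12 * (38.12 - 0.56)
= 5.12 * 37.56
= 192.3072
R = 17382.72 / 192.3072
= 90.3904%

90.3904%


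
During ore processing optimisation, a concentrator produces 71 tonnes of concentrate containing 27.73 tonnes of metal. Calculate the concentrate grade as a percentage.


Grade = (metal in concentrate / concentrate mass) * 100
= (27.73 / 71) * 100
= 0.3905633803 * 100
= 39.0563%

39.0563%


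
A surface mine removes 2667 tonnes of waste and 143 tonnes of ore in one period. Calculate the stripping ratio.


18.6503

Stripping ratio = waste tonnage / ore tonnage
= 2667 / 143
= 18.6503


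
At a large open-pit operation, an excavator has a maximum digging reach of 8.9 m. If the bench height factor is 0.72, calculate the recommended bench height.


Bench height = reach * factor
= 8.9 * 0.72
= 6.408 m

6.408 m


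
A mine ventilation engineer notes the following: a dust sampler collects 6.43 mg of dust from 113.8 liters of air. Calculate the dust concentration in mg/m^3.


Convert liters to m^3: 1 m^3 = 1000 L
Concentration = mass / volume * 1000
= 6.43 / 113.8 * 1000
= 0.0565026362 * 1000
= 56.5026 mg/m^3

56.5026 mg/m^3


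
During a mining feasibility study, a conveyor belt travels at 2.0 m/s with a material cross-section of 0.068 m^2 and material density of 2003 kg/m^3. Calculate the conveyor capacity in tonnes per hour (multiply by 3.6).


Volumetric flow = speed * area
= 2.0 * 0.068 = 0.136 m^3/s
Mass flow = volumetric * density
= 0.136 * 2003 = 272.408 kg/s
Convert to t/h: multiply by 3.6
Capacity = 272.408 * 3.6
= 980.6688 t/h

980.6688 t/h


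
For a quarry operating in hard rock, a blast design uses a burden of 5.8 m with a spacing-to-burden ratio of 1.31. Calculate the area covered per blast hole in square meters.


44.0684 m^2

First, find the spacing:
Spacing = burden * ratio = 5.8 * 1.31
= 7.598 m
Then, calculate the area:
Area = burden * spacing = 5.8 * 7.598
= 44.0684 m^2


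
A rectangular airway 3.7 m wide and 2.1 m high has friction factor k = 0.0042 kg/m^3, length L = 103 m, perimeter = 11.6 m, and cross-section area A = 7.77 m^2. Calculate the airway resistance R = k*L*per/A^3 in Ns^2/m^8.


0.0107 Ns^2/m^8

Compute the numerator:
k * L * per = 0.0042 * 103 * 11.6
= 5.01816
Compute the denominator:
A^3 = 7.77^3 = 469.097433
Resistance:
R = 5.01816 / 469.097433
= 0.0107 Ns^2/m^8


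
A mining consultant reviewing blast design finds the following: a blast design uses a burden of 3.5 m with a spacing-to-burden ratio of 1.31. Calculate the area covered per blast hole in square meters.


First, find the spacing:
Spacing = burden * ratio = 3.5 * 1.31
= 4.585 m
Then, calculate the area:
Area = burden * spacing = 3.5 * 4.585
= 16.0475 m^2

16.0475 m^2


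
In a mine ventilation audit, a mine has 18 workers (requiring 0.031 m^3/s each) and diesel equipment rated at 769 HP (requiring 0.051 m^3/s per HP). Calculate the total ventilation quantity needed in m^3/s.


39.777 m^3/s

Airflow for workers:
Q_people = 18 * 0.031 = 0.558 m^3/s
Airflow for diesel equipment:
Q_diesel = 769 * 0.051 = 39.219 m^3/s
Total ventilation:
Q_total = 0.558 + 39.219
= 39.777 m^3/s


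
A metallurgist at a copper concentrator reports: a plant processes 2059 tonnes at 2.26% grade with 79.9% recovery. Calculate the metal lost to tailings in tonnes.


Total metal in feed:
= 2059 * 2.26 / 100 = 46.5334 tonnes
Metal recovered:
= 46.5334 * 79.9 / 100 = 37.1801866 tonnes
Metal lost to tailings:
= 46.5334 - 37.1801866
= 9.3532 tonnes

9.3532 tonnes


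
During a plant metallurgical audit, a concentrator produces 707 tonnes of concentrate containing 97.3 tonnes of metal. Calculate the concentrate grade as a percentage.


13.7624%

Grade = (metal in concentrate / concentrate mass) * 100
= (97.3 / 707) * 100
= 0.1376237624 * 100
= 13.7624%


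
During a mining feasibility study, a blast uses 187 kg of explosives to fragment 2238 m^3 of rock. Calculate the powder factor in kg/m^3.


0.0836 kg/m^3

Powder factor = explosive mass / rock volume
= 187 / 2238
= 0.0836 kg/m^3


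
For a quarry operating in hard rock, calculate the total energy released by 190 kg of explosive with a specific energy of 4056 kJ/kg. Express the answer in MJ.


770.64 MJ

Energy = mass * specific_energy / 1000
= 190 * 4056 / 1000
= 770640 / 1000
= 770.64 MJ


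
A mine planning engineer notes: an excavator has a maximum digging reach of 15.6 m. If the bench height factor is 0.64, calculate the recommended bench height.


Bench height = reach * factor
= 15.6 * 0.64
= 9.984 m

9.984 m


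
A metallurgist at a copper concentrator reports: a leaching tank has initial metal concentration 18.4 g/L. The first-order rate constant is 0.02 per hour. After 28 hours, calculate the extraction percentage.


42.8791%

Compute the exponent:
-k * t = -0.02 * 28 = -0.56
Remaining concentration:
C = 18.4 * exp(-0.56)
= 18.4 * 0.5712090638
= 10.51024677 g/L
Extracted = 18.4 - 10.51024677 = 7.889753225 g/L
Extraction % = 7.889753225 / 18.4 * 100
= 42.8791%


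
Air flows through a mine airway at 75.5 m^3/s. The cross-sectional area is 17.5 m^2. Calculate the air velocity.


Velocity = flow rate / cross-sectional area
= 75.5 / 17.5
= 4.3143 m/s

4.3143 m/s


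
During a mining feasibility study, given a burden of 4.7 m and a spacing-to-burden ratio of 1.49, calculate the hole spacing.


Spacing = burden * ratio
= 4.7 * 1.49
= 7.003 m

7.003 m


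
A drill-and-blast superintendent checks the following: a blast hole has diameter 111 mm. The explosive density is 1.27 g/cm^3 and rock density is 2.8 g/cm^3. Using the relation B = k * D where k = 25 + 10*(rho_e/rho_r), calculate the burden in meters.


3.2785 m

First, compute k:
rho_e / rho_r = 1.27 / 2.8 = 0.4535714286
k = 25 + 10 * 0.4535714286 = 29.53571429
Then, compute burden:
B = k * D / 1000 = 29.53571429 * 111 / 1000
= 3278.464286 / 1000
= 3.2785 m


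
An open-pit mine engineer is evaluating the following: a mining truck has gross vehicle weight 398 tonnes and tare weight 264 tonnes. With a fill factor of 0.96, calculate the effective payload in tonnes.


Maximum payload = gross - tare
= 398 - 264 = 134 tonnes
Effective payload = max payload * fill factor
= 134 * 0.96
= 128.64 tonnes

128.64 tonnes


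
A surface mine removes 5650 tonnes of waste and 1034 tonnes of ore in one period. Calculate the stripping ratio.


5.4642

Stripping ratio = waste tonnage / ore tonnage
= 5650 / 1034
= 5.4642


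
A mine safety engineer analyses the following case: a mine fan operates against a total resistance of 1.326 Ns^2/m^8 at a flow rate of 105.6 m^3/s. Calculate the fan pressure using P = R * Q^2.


14786.7034 Pa

Compute Q^2:
Q^2 = 105.6^2 = 11151.36
Compute pressure:
P = R * Q^2 = 1.326 * 11151.36
= 14786.7034 Pa


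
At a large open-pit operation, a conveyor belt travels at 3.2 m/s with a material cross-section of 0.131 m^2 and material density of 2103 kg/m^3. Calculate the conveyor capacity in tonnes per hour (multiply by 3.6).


3173.6794 t/h

Volumetric flow = speed * area
= 3.2 * 0.131 = 0.4192 m^3/s
Mass flow = volumetric * density
= 0.4192 * 2103 = 881.5776 kg/s
Convert to t/h: multiply by 3.6
Capacity = 881.5776 * 3.6
= 3173.6794 t/h


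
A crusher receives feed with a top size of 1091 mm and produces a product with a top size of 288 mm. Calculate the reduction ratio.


3.7882

Reduction ratio = feed size / product size
= 1091 / 288
= 3.7882


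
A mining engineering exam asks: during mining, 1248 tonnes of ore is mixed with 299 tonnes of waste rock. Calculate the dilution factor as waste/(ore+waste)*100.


19.3277%

Total material = ore + waste
= 1248 + 299 = 1547 tonnes
Dilution = waste / total * 100
= 299 / 1547 * 100
= 0.1932773109 * 100
= 19.3277%


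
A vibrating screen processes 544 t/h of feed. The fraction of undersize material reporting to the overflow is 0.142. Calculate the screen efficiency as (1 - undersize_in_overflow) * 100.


Screen efficiency = (1 - fraction of undersize in overflow) * 100
= (1 - 0.142) * 100
= 0.858 * 100
= 85.8%

85.8%


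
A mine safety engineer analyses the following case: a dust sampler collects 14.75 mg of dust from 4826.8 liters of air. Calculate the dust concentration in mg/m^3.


Convert liters to m^3: 1 m^3 = 1000 L
Concentration = mass / volume * 1000
= 14.75 / 4826.8 * 1000
= 0.003055854811 * 1000
= 3.0559 mg/m^3

3.0559 mg/m^3


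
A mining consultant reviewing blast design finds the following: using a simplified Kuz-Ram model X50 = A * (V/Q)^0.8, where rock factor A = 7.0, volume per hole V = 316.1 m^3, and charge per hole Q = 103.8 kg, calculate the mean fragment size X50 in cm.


Compute V/Q:
V/Q = 316.1 / 103.8 = 3.045279383
Raise to the power 0.8:
(V/Q)^0.8 = 3.045279383^0.8 = 2.437259174
Multiply by A:
X50 = 7.0 * 2.437259174
= 17.0608 cm

17.0608 cm


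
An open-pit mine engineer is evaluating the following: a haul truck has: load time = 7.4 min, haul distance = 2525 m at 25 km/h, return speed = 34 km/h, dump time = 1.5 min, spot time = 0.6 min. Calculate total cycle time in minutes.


Convert haul speed to m/min: 25 * 1000/60 = 416.6666667 m/min
Haul time = 2525 / 416.6666667 = 6.06 min
Convert return speed to m/min: 34 * 1000/60 = 566.6666667 m/min
Return time = 2525 / 566.6666667 = 4.455882353 min
Total cycle time:
= 7.4 + 6.06 + 1.5 + 4.455882353 + 0.6
= 20.0159 min

20.0159 min


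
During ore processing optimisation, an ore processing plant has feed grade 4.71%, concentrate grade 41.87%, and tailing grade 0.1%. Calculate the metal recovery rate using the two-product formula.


Using the two-product formula:
R = 100 * c * (f - t) / (f * (c - t))
Numerator = 100 * 41.87 * (4.71 - 0.1)
= 100 * 41.87 * 4.61
= 19302.07
Denominator = 4.71 * (41.87 - 0.1)
= 4.71 * 41.77
= 196.7367
R = 19302.07 / 196.7367
= 98.1112%

98.1112%


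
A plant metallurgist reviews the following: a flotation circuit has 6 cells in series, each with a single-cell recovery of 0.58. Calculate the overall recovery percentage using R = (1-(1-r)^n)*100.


Complement of single-cell recovery:
1 - r = 1 - 0.58 = 0.42
Raise to power n:
(1 - r)^6 = 0.42^6 = 0.005489031744
Overall recovery:
R = (1 - 0.005489031744) * 100
= 99.4511%

99.4511%


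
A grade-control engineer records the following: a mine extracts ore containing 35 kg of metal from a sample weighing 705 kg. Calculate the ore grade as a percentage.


4.9645%

Ore grade = (metal mass / ore mass) * 100
= (35 / 705) * 100
= 0.04964539007 * 100
= 4.9645%


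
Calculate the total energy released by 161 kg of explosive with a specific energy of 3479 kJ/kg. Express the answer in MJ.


Energy = mass * specific_energy / 1000
= 161 * 3479 / 1000
= 560119 / 1000
= 560.119 MJ

560.119 MJ


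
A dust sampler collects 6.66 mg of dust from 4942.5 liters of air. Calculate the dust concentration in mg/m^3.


1.3475 mg/m^3

Convert liters to m^3: 1 m^3 = 1000 L
Concentration = mass / volume * 1000
= 6.66 / 4942.5 * 1000
= 0.001347496206 * 1000
= 1.3475 mg/m^3


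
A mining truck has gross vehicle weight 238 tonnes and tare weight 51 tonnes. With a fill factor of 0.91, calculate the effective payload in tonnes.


Maximum payload = gross - tare
= 238 - 51 = 187 tonnes
Effective payload = max payload * fill factor
= 187 * 0.91
= 170.17 tonnes

170.17 tonnes


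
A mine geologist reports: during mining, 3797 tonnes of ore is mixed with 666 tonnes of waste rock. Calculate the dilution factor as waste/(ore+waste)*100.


14.9227%

Total material = ore + waste
= 3797 + 666 = 4463 tonnes
Dilution = waste / total * 100
= 666 / 4463 * 100
= 0.1492269774 * 100
= 14.9227%


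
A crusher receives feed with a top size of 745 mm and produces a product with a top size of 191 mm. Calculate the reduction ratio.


3.9005

Reduction ratio = feed size / product size
= 745 / 191
= 3.9005


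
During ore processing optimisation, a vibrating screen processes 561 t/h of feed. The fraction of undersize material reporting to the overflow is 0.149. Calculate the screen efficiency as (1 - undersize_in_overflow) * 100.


Screen efficiency = (1 - fraction of undersize in overflow) * 100
= (1 - 0.149) * 100
= 0.851 * 100
= 85.1%

85.1%


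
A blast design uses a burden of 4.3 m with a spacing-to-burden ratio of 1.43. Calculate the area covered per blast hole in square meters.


First, find the spacing:
Spacing = burden * ratio = 4.3 * 1.43
= 6.149 m
Then, calculate the area:
Area = burden * spacing = 4.3 * 6.149
= 26.4407 m^2

26.4407 m^2


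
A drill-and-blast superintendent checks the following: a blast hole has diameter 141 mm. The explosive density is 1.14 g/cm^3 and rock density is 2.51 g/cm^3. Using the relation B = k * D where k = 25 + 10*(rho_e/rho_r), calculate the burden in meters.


First, compute k:
rho_e / rho_r = 1.14 / 2.51 = 0.4541832669
k = 25 + 10 * 0.4541832669 = 29.54183267
Then, compute burden:
B = k * D / 1000 = 29.54183267 * 141 / 1000
= 4165.398406 / 1000
= 4.1654 m

4.1654 m


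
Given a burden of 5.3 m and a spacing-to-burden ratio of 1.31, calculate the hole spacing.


6.943 m

Spacing = burden * ratio
= 5.3 * 1.31
= 6.943 m


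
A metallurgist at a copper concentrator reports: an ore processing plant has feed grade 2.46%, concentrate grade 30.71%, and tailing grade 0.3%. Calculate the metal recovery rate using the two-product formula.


88.6711%

Using the two-product formula:
R = 100 * c * (f - t) / (f * (c - t))
Numerator = 100 * 30.71 * (2.46 - 0.3)
= 100 * 30.71 * 2.16
= 6633.36
Denominator = 2.46 * (30.71 - 0.3)
= 2.46 * 30.41
= 74.8086
R = 6633.36 / 74.8086
= 88.6711%


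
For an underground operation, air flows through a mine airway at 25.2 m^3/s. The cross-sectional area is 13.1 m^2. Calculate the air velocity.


Velocity = flow rate / cross-sectional area
= 25.2 / 13.1
= 1.9237 m/s

1.9237 m/s


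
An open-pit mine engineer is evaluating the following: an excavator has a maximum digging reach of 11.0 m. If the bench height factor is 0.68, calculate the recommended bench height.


Bench height = reach * factor
= 11.0 * 0.68
= 7.48 m

7.48 m


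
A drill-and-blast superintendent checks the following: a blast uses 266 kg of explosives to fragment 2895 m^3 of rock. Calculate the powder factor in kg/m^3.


Powder factor = explosive mass / rock volume
= 266 / 2895
= 0.0919 kg/m^3

0.0919 kg/m^3


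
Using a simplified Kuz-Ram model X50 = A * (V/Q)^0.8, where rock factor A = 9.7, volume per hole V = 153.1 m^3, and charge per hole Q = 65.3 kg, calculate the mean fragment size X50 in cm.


Compute V/Q:
V/Q = 153.1 / 65.3 = 2.344563553
Raise to the power 0.8:
(V/Q)^0.8 = 2.344563553^0.8 = 1.977195474
Multiply by A:
X50 = 9.7 * 1.977195474
= 19.1788 cm

19.1788 cm


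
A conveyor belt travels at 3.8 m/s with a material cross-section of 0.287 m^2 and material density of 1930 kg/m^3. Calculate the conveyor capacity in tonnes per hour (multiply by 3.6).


7577.4888 t/h

Volumetric flow = speed * area
= 3.8 * 0.287 = 1.0906 m^3/s
Mass flow = volumetric * density
= 1.0906 * 1930 = 2104.858 kg/s
Convert to t/h: multiply by 3.6
Capacity = 2104.858 * 3.6
= 7577.4888 t/h


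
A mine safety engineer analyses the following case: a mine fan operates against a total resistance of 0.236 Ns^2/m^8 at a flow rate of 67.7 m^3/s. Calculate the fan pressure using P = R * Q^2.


Compute Q^2:
Q^2 = 67.7^2 = 4583.29
Compute pressure:
P = R * Q^2 = 0.236 * 4583.29
= 1081.6564 Pa

1081.6564 Pa


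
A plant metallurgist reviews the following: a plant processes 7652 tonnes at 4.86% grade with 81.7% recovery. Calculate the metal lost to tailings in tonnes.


Total metal in feed:
= 7652 * 4.86 / 100 = 371.8872 tonnes
Metal recovered:
= 371.8872 * 81.7 / 100 = 303.8318424 tonnes
Metal lost to tailings:
= 371.8872 - 303.8318424
= 68.0554 tonnes

68.0554 tonnes


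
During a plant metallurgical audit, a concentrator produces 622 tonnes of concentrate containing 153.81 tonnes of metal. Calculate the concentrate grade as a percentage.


Grade = (metal in concentrate / concentrate mass) * 100
= (153.81 / 622) * 100
= 0.2472829582 * 100
= 24.7283%

24.7283%


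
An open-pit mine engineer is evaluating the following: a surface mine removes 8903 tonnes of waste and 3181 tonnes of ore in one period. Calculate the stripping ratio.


Stripping ratio = waste tonnage / ore tonnage
= 8903 / 3181
= 2.7988

2.7988


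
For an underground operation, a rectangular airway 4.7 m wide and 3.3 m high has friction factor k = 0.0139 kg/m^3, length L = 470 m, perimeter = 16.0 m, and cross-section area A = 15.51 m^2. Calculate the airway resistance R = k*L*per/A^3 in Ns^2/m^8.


0.028 Ns^2/m^8

Compute the numerator:
k * L * per = 0.0139 * 470 * 16.0
= 104.528
Compute the denominator:
A^3 = 15.51^3 = 3731.087151
Resistance:
R = 104.528 / 3731.087151
= 0.028 Ns^2/m^8


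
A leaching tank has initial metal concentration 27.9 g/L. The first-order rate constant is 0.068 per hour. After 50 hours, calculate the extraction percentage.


Compute the exponent:
-k * t = -0.068 * 50 = -3.4
Remaining concentration:
C = 27.9 * exp(-3.4)
= 27.9 * 0.03337326996
= 0.9311142319 g/L
Extracted = 27.9 - 0.9311142319 = 26.96888577 g/L
Extraction % = 26.96888577 / 27.9 * 100
= 96.6627%

96.6627%


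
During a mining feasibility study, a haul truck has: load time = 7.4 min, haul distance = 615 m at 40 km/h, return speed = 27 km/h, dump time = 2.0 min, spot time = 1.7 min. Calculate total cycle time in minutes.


Convert haul speed to m/min: 40 * 1000/60 = 666.6666667 m/min
Haul time = 615 / 666.6666667 = 0.9225 min
Convert return speed to m/min: 27 * 1000/60 = 450 m/min
Return time = 615 / 450 = 1.366666667 min
Total cycle time:
= 7.4 + 0.9225 + 2.0 + 1.366666667 + 1.7
= 13.3892 min

13.3892 min


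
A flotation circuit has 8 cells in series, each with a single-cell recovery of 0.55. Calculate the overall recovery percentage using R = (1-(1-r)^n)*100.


Complement of single-cell recovery:
1 - r = 1 - 0.55 = 0.45
Raise to power n:
(1 - r)^8 = 0.45^8 = 0.001681512539
Overall recovery:
R = (1 - 0.001681512539) * 100
= 99.8318%

99.8318%


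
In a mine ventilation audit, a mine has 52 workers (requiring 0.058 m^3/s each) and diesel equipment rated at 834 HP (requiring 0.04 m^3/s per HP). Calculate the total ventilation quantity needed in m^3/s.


36.376 m^3/s

Airflow for workers:
Q_people = 52 * 0.058 = 3.016 m^3/s
Airflow for diesel equipment:
Q_diesel = 834 * 0.04 = 33.36 m^3/s
Total ventilation:
Q_total = 3.016 + 33.36
= 36.376 m^3/s


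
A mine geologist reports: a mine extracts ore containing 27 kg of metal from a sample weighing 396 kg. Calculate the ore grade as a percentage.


6.8182%

Ore grade = (metal mass / ore mass) * 100
= (27 / 396) * 100
= 0.06818181818 * 100
= 6.8182%


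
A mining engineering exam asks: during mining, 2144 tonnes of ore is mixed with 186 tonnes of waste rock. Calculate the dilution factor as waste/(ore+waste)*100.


Total material = ore + waste
= 2144 + 186 = 2330 tonnes
Dilution = waste / total * 100
= 186 / 2330 * 100
= 0.07982832618 * 100
= 7.9828%

7.9828%


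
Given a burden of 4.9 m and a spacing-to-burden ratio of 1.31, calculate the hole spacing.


6.419 m

Spacing = burden * ratio
= 4.9 * 1.31
= 6.419 m


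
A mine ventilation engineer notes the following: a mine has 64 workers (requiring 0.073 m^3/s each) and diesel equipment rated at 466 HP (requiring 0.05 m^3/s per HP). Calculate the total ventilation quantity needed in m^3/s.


27.972 m^3/s

Airflow for workers:
Q_people = 64 * 0.073 = 4.672 m^3/s
Airflow for diesel equipment:
Q_diesel = 466 * 0.05 = 23.3 m^3/s
Total ventilation:
Q_total = 4.672 + 23.3
= 27.972 m^3/s


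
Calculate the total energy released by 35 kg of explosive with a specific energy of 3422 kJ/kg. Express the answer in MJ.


119.77 MJ

Energy = mass * specific_energy / 1000
= 35 * 3422 / 1000
= 119770 / 1000
= 119.77 MJ


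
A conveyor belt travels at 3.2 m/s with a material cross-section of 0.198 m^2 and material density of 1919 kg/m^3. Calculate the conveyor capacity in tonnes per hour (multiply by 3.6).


4377.1622 t/h

Volumetric flow = speed * area
= 3.2 * 0.198 = 0.6336 m^3/s
Mass flow = volumetric * density
= 0.6336 * 1919 = 1215.8784 kg/s
Convert to t/h: multiply by 3.6
Capacity = 1215.8784 * 3.6
= 4377.1622 t/h


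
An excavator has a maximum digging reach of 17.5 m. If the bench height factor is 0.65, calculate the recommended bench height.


11.375 m

Bench height = reach * factor
= 17.5 * 0.65
= 11.375 m


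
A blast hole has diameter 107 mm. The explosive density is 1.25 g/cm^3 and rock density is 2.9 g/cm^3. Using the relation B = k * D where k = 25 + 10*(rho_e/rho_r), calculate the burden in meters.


3.1362 m

First, compute k:
rho_e / rho_r = 1.25 / 2.9 = 0.4310344828
k = 25 + 10 * 0.4310344828 = 29.31034483
Then, compute burden:
B = k * D / 1000 = 29.31034483 * 107 / 1000
= 3136.206897 / 1000
= 3.1362 m


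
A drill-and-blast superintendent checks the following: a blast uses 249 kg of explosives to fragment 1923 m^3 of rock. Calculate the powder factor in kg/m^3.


0.1295 kg/m^3

Powder factor = explosive mass / rock volume
= 249 / 1923
= 0.1295 kg/m^3


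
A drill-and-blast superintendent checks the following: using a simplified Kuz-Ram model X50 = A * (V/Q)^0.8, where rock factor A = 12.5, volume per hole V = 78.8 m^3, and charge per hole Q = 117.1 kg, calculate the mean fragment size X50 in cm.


9.1051 cm

Compute V/Q:
V/Q = 78.8 / 117.1 = 0.6729291204
Raise to the power 0.8:
(V/Q)^0.8 = 0.6729291204^0.8 = 0.7284092596
Multiply by A:
X50 = 12.5 * 0.7284092596
= 9.1051 cm
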